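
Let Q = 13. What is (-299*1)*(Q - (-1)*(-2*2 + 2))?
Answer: -3289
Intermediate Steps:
(-299*1)*(Q - (-1)*(-2*2 + 2)) = (-299*1)*(13 - (-1)*(-2*2 + 2)) = -299*(13 - (-1)*(-4 + 2)) = -299*(13 - (-1)*(-2)) = -299*(13 - 1*2) = -299*(13 - 2) = -299*11 = -3289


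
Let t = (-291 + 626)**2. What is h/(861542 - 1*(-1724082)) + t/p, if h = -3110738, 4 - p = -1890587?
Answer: -2795480806379/2444178731892 ≈ -1.1437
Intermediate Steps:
p = 1890591 (p = 4 - 1*(-1890587) = 4 + 1890587 = 1890591)
t = 112225 (t = 335**2 = 112225)
h/(861542 - 1*(-1724082)) + t/p = -3110738/(861542 - 1*(-1724082)) + 112225/1890591 = -3110738/(861542 + 1724082) + 112225*(1/1890591) = -3110738/2585624 + 112225/1890591 = -3110738*1/2585624 + 112225/1890591 = -1555369/1292812 + 112225/1890591 = -2795480806379/2444178731892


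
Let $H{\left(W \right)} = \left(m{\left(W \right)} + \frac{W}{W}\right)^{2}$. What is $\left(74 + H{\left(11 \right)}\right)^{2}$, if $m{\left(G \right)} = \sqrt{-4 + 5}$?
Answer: $6084$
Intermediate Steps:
$m{\left(G \right)} = 1$ ($m{\left(G \right)} = \sqrt{1} = 1$)
$H{\left(W \right)} = 4$ ($H{\left(W \right)} = \left(1 + \frac{W}{W}\right)^{2} = \left(1 + 1\right)^{2} = 2^{2} = 4$)
$\left(74 + H{\left(11 \right)}\right)^{2} = \left(74 + 4\right)^{2} = 78^{2} = 6084$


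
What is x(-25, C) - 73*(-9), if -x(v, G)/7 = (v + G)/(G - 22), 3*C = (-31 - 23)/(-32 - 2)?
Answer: 236893/365 ≈ 649.02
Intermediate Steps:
C = 9/17 (C = ((-31 - 23)/(-32 - 2))/3 = (-54/(-34))/3 = (-54*(-1/34))/3 = (1/3)*(27/17) = 9/17 ≈ 0.52941)
x(v, G) = -7*(G + v)/(-22 + G) (x(v, G) = -7*(v + G)/(G - 22) = -7*(G + v)/(-22 + G))
x(-25, C) - 73*(-9) = 7*(-1*9/17 - 1*(-25))/(-22 + 9/17) - 73*(-9) = 7*(-9/17 + 25)/(-365/17) - 1*(-657) = 7*(-17/365)*(416/17) + 657 = -2912/365 + 657 = 236893/365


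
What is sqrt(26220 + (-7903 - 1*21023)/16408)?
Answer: sqrt(441158649267)/4102 ≈ 161.92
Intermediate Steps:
sqrt(26220 + (-7903 - 1*21023)/16408) = sqrt(26220 + (-7903 - 21023)*(1/16408)) = sqrt(26220 - 28926*1/16408) = sqrt(26220 - 14463/8204) = sqrt(215094417/8204) = sqrt(441158649267)/4102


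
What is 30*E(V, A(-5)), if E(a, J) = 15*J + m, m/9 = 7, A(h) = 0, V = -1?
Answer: 1890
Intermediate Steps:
m = 63 (m = 9*7 = 63)
E(a, J) = 63 + 15*J (E(a, J) = 15*J + 63 = 63 + 15*J)
30*E(V, A(-5)) = 30*(63 + 15*0) = 30*(63 + 0) = 30*63 = 1890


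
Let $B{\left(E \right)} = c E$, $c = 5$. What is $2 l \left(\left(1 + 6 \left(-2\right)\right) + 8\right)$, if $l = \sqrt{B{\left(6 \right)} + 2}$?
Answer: $- 24 \sqrt{2} \approx -33.941$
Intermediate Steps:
$B{\left(E \right)} = 5 E$
$l = 4 \sqrt{2}$ ($l = \sqrt{5 \cdot 6 + 2} = \sqrt{30 + 2} = \sqrt{32} = 4 \sqrt{2} \approx 5.6569$)
$2 l \left(\left(1 + 6 \left(-2\right)\right) + 8\right) = 2 \cdot 4 \sqrt{2} \left(\left(1 + 6 \left(-2\right)\right) + 8\right) = 8 \sqrt{2} \left(\left(1 - 12\right) + 8\right) = 8 \sqrt{2} \left(-11 + 8\right) = 8 \sqrt{2} \left(-3\right) = - 24 \sqrt{2}$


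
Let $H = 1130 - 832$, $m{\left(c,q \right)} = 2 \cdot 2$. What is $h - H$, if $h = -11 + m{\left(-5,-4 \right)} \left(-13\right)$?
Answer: $-361$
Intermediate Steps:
$m{\left(c,q \right)} = 4$
$h = -63$ ($h = -11 + 4 \left(-13\right) = -11 - 52 = -63$)
$H = 298$
$h - H = -63 - 298 = -361$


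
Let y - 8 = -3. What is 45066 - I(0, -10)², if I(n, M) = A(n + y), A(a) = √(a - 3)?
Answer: 45064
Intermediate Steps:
y = 5 (y = 8 - 3 = 5)
A(a) = √(-3 + a)
I(n, M) = √(2 + n) (I(n, M) = √(-3 + (n + 5)) = √(-3 + (5 + n)) = √(2 + n))
45066 - I(0, -10)² = 45066 - (√(2 + 0))² = 45066 - (√2)² = 45066 - 1*2 = 45066 - 2 = 45064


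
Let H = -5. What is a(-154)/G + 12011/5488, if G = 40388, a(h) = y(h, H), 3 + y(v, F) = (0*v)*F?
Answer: 121270951/55412336 ≈ 2.1885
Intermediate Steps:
y(v, F) = -3 (y(v, F) = -3 + (0*v)*F = -3 + 0*F = -3 + 0 = -3)
a(h) = -3
a(-154)/G + 12011/5488 = -3/40388 + 12011/5488 = 121270951/55412336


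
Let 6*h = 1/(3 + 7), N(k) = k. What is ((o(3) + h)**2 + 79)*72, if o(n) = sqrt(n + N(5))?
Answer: 313201/50 + 24*sqrt(2)/5 ≈ 6270.8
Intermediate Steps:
o(n) = sqrt(5 + n) (o(n) = sqrt(n + 5) = sqrt(5 + n))
h = 1/60 (h = 1/(6*(3 + 7)) = (1/6)/10 = (1/6)*(1/10) = 1/60 ≈ 0.016667)
((o(3) + h)**2 + 79)*72 = ((sqrt(5 + 3) + 1/60)**2 + 79)*72 = ((sqrt(8) + 1/60)**2 + 79)*72 = ((2*sqrt(2) + 1/60)**2 + 79)*72 = ((1/60 + 2*sqrt(2))**2 + 79)*72 = (79 + (1/60 + 2*sqrt(2))**2)*72 = 5688 + 72*(1/60 + 2*sqrt(2))**2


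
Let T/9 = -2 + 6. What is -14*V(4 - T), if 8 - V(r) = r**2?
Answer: 14224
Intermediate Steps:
T = 36 (T = 9*(-2 + 6) = 9*4 = 36)
V(r) = 8 - r**2
-14*V(4 - T) = -14*(8 - (4 - 1*36)**2) = -14*(8 - (4 - 36)**2) = -14*(8 - 1*(-32)**2) = -14*(8 - 1*1024) = -14*(8 - 1024) = -14*(-1016) = 14224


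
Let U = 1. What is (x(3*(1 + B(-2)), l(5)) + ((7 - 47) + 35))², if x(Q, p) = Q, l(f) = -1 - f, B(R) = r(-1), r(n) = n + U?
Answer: 4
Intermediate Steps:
r(n) = 1 + n (r(n) = n + 1 = 1 + n)
B(R) = 0 (B(R) = 1 - 1 = 0)
(x(3*(1 + B(-2)), l(5)) + ((7 - 47) + 35))² = (3*(1 + 0) + ((7 - 47) + 35))² = (3*1 + (-40 + 35))² = (3 - 5)² = (-2)² = 4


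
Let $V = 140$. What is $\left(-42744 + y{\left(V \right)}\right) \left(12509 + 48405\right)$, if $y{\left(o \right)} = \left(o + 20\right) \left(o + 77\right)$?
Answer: $-488773936$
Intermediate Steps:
$y{\left(o \right)} = \left(20 + o\right) \left(77 + o\right)$
$\left(-42744 + y{\left(V \right)}\right) \left(12509 + 48405\right) = \left(-42744 + \left(1540 + 140^{2} + 97 \cdot 140\right)\right) \left(12509 + 48405\right) = \left(-42744 + \left(1540 + 19600 + 13580\right)\right) 60914 = \left(-42744 + 34720\right) 60914 = \left(-8024\right) 60914 = -488773936$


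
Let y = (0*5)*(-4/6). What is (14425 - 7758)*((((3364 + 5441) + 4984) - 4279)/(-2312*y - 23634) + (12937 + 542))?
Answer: 353965670732/3939 ≈ 8.9862e+7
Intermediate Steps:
y = 0 (y = 0*(-4*1/6) = 0*(-2/3) = 0)
(14425 - 7758)*((((3364 + 5441) + 4984) - 4279)/(-2312*y - 23634) + (12937 + 542)) = (14425 - 7758)*((((3364 + 5441) + 4984) - 4279)/(-2312*0 - 23634) + (12937 + 542)) = 6667*(((8805 + 4984) - 4279)/(0 - 23634) + 13479) = 6667*((13789 - 4279)/(-23634) + 13479) = 6667*(9510*(-1/23634) + 13479) = 6667*(-1585/3939 + 13479) = 6667*(53092196/3939) = 353965670732/3939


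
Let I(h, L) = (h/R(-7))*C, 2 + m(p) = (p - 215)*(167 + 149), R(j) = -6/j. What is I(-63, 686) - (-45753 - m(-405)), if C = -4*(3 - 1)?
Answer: -149581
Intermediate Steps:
C = -8 (C = -4*2 = -8)
m(p) = -67942 + 316*p (m(p) = -2 + (p - 215)*(167 + 149) = -2 + (-215 + p)*316 = -2 + (-67940 + 316*p) = -67942 + 316*p)
I(h, L) = -28*h/3 (I(h, L) = (h/((-6/(-7))))*(-8) = (h/((-6*(-⅐))))*(-8) = (h/(6/7))*(-8) = (h*(7/6))*(-8) = (7*h/6)*(-8) = -28*h/3)
I(-63, 686) - (-45753 - m(-405)) = -28/3*(-63) - (-45753 - (-67942 + 316*(-405))) = 588 - (-45753 - (-67942 - 127980)) = 588 - (-45753 - 1*(-195922)) = 588 - (-45753 + 195922) = 588 - 1*150169 = 588 - 150169 = -149581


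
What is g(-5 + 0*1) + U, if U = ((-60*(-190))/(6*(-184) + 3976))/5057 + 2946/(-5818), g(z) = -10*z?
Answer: 261389061676/5281181867 ≈ 49.494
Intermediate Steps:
U = -2670031674/5281181867 (U = (11400/(-1104 + 3976))*(1/5057) + 2946*(-1/5818) = (11400/2872)*(1/5057) - 1473/2909 = (11400*(1/2872))*(1/5057) - 1473/2909 = (1425/359)*(1/5057) - 1473/2909 = 1425/1815463 - 1473/2909 = -2670031674/5281181867 ≈ -0.50557)
g(-5 + 0*1) + U = -10*(-5 + 0*1) - 2670031674/5281181867 = -10*(-5 + 0) - 2670031674/5281181867 = -10*(-5) - 2670031674/5281181867 = 50 - 2670031674/5281181867 = 261389061676/5281181867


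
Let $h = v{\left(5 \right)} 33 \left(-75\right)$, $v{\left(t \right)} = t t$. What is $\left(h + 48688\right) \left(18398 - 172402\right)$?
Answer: $2030850748$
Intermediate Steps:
$v{\left(t \right)} = t^{2}$
$h = -61875$ ($h = 5^{2} \cdot 33 \left(-75\right) = 25 \cdot 33 \left(-75\right) = 825 \left(-75\right) = -61875$)
$\left(h + 48688\right) \left(18398 - 172402\right) = \left(-61875 + 48688\right) \left(18398 - 172402\right) = \left(-13187\right) \left(-154004\right) = 2030850748$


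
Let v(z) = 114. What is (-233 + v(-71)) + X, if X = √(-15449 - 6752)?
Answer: -119 + 149*I ≈ -119.0 + 149.0*I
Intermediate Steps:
X = 149*I (X = √(-22201) = 149*I ≈ 149.0*I)
(-233 + v(-71)) + X = (-233 + 114) + 149*I = -119 + 149*I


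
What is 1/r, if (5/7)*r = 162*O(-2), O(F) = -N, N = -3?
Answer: 5/3402 ≈ 0.0014697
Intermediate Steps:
O(F) = 3 (O(F) = -1*(-3) = 3)
r = 3402/5 (r = 7*(162*3)/5 = (7/5)*486 = 3402/5 ≈ 680.40)
1/r = 1/(3402/5) = 5/3402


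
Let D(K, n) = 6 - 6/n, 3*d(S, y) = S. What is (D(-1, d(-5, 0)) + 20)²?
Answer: 21904/25 ≈ 876.16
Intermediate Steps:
d(S, y) = S/3
D(K, n) = 6 - 6/n
(D(-1, d(-5, 0)) + 20)² = ((6 - 6/((⅓)*(-5))) + 20)² = ((6 - 6/(-5/3)) + 20)² = ((6 - 6*(-⅗)) + 20)² = ((6 + 18/5) + 20)² = (48/5 + 20)² = (148/5)² = 21904/25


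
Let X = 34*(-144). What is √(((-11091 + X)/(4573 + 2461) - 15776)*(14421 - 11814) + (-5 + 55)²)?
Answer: I*√2035067526165698/7034 ≈ 6413.4*I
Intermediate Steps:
X = -4896
√(((-11091 + X)/(4573 + 2461) - 15776)*(14421 - 11814) + (-5 + 55)²) = √(((-11091 - 4896)/(4573 + 2461) - 15776)*(14421 - 11814) + (-5 + 55)²) = √((-15987/7034 - 15776)*2607 + 50²) = √((-15987*1/7034 - 15776)*2607 + 2500) = √((-15987/7034 - 15776)*2607 + 2500) = √(-110984371/7034*2607 + 2500) = √(-289336255197/7034 + 2500) = √(-289318670197/7034) = I*√2035067526165698/7034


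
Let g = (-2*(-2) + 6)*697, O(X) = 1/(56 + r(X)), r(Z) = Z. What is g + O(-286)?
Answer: 1603099/230 ≈ 6970.0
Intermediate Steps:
O(X) = 1/(56 + X)
g = 6970 (g = (4 + 6)*697 = 10*697 = 6970)
g + O(-286) = 6970 + 1/(56 - 286) = 6970 + 1/(-230) = 6970 - 1/230 = 1603099/230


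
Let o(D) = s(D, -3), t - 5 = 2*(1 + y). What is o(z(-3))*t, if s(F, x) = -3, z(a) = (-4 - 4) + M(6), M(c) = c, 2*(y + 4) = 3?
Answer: -6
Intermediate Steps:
y = -5/2 (y = -4 + (½)*3 = -4 + 3/2 = -5/2 ≈ -2.5000)
z(a) = -2 (z(a) = (-4 - 4) + 6 = -8 + 6 = -2)
t = 2 (t = 5 + 2*(1 - 5/2) = 5 + 2*(-3/2) = 5 - 3 = 2)
o(D) = -3
o(z(-3))*t = -3*2 = -6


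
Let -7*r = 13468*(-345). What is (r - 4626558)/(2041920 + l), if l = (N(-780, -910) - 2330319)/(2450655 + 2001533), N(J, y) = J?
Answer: -5881010886088/3030336463287 ≈ -1.9407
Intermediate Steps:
r = 663780 (r = -1924*(-345) = -⅐*(-4646460) = 663780)
l = -2331099/4452188 (l = (-780 - 2330319)/(2450655 + 2001533) = -2331099/4452188 ≈ -0.52359)
(r - 4626558)/(2041920 + l) = (663780 - 4626558)/(2041920 - 2331099/4452188) = -3962778/9091009389861/4452188 = -3962778*4452188/9091009389861 = -5881010886088/3030336463287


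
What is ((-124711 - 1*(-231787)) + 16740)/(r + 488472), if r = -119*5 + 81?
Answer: 61908/243979 ≈ 0.25374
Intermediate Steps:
r = -514 (r = -595 + 81 = -514)
((-124711 - 1*(-231787)) + 16740)/(r + 488472) = ((-124711 - 1*(-231787)) + 16740)/(-514 + 488472) = ((-124711 + 231787) + 16740)/487958 = (107076 + 16740)*(1/487958) = 123816*(1/487958) = 61908/243979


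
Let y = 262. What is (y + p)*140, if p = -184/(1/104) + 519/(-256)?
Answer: -169129205/64 ≈ -2.6426e+6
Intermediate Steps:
p = -4899335/256 (p = -184/1/104 + 519*(-1/256) = -184*104 - 519/256 = -19136 - 519/256 = -4899335/256 ≈ -19138.)
(y + p)*140 = (262 - 4899335/256)*140 = -4832263/256*140 = -169129205/64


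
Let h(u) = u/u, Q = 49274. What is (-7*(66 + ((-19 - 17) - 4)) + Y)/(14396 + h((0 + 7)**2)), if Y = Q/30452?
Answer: -2746495/219208722 ≈ -0.012529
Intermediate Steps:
h(u) = 1
Y = 24637/15226 (Y = 49274/30452 = 49274*(1/30452) = 24637/15226 ≈ 1.6181)
(-7*(66 + ((-19 - 17) - 4)) + Y)/(14396 + h((0 + 7)**2)) = (-7*(66 + ((-19 - 17) - 4)) + 24637/15226)/(14396 + 1) = (-7*(66 + (-36 - 4)) + 24637/15226)/14397 = (-7*(66 - 40) + 24637/15226)*(1/14397) = (-7*26 + 24637/15226)*(1/14397) = (-182 + 24637/15226)*(1/14397) = -2746495/15226*1/14397 = -2746495/219208722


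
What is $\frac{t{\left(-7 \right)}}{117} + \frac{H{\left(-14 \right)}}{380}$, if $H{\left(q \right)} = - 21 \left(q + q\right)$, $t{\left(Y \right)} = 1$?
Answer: $\frac{17294}{11115} \approx 1.5559$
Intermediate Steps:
$H{\left(q \right)} = - 42 q$ ($H{\left(q \right)} = - 21 \cdot 2 q = - 42 q$)
$\frac{t{\left(-7 \right)}}{117} + \frac{H{\left(-14 \right)}}{380} = 1 \cdot \frac{1}{117} + \frac{\left(-42\right) \left(-14\right)}{380} = 1 \cdot \frac{1}{117} + 588 \cdot \frac{1}{380} = \frac{1}{117} + \frac{147}{95} = \frac{17294}{11115}$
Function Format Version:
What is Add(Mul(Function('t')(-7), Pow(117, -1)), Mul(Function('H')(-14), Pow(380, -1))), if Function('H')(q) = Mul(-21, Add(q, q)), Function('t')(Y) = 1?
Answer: Rational(17294, 11115) ≈ 1.5559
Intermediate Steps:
Function('H')(q) = Mul(-42, q) (Function('H')(q) = Mul(-21, Mul(2, q)) = Mul(-42, q))
Add(Mul(Function('t')(-7), Pow(117, -1)), Mul(Function('H')(-14), Pow(380, -1))) = Add(Mul(1, Pow(117, -1)), Mul(Mul(-42, -14), Pow(380, -1))) = Add(Mul(1, Rational(1, 117)), Mul(588, Rational(1, 380))) = Add(Rational(1, 117), Rational(147, 95)) = Rational(17294, 11115)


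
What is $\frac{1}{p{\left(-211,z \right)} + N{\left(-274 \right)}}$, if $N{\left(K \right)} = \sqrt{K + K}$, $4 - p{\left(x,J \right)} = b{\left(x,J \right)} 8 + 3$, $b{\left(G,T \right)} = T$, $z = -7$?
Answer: $\frac{57}{3797} - \frac{2 i \sqrt{137}}{3797} \approx 0.015012 - 0.0061652 i$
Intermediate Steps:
$p{\left(x,J \right)} = 1 - 8 J$ ($p{\left(x,J \right)} = 4 - \left(J 8 + 3\right) = 4 - \left(8 J + 3\right) = 4 - \left(3 + 8 J\right) = 1 - 8 J$)
$N{\left(K \right)} = \sqrt{2} \sqrt{K}$ ($N{\left(K \right)} = \sqrt{2 K} = \sqrt{2} \sqrt{K}$)
$\frac{1}{p{\left(-211,z \right)} + N{\left(-274 \right)}} = \frac{1}{\left(1 - -56\right) + \sqrt{2} \sqrt{-274}} = \frac{1}{\left(1 + 56\right) + \sqrt{2} i \sqrt{274}} = \frac{1}{57 + 2 i \sqrt{137}}$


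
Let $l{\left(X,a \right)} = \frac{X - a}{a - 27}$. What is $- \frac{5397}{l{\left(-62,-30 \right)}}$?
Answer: $- \frac{307629}{32} \approx -9613.4$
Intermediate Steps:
$l{\left(X,a \right)} = \frac{X - a}{-27 + a}$
$- \frac{5397}{l{\left(-62,-30 \right)}} = - \frac{5397}{\frac{1}{-27 - 30} \left(-62 - -30\right)} = - \frac{5397}{\frac{1}{-57} \left(-62 + 30\right)} = - \frac{5397}{\left(- \frac{1}{57}\right) \left(-32\right)} = - \frac{5397}{\frac{32}{57}} = \left(-5397\right) \frac{57}{32} = - \frac{307629}{32}$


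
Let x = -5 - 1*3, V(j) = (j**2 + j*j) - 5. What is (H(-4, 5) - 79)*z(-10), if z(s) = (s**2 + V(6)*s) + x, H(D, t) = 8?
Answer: 41038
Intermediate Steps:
V(j) = -5 + 2*j**2 (V(j) = (j**2 + j**2) - 5 = 2*j**2 - 5 = -5 + 2*j**2)
x = -8 (x = -5 - 3 = -8)
z(s) = -8 + s**2 + 67*s (z(s) = (s**2 + (-5 + 2*6**2)*s) - 8 = (s**2 + (-5 + 2*36)*s) - 8 = (s**2 + (-5 + 72)*s) - 8 = (s**2 + 67*s) - 8 = -8 + s**2 + 67*s)
(H(-4, 5) - 79)*z(-10) = (8 - 79)*(-8 + (-10)**2 + 67*(-10)) = -71*(-8 + 100 - 670) = -71*(-578) = 41038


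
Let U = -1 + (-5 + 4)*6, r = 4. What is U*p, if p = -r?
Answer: 28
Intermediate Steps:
p = -4 (p = -1*4 = -4)
U = -7 (U = -1 - 1*6 = -1 - 6 = -7)
U*p = -7*(-4) = 28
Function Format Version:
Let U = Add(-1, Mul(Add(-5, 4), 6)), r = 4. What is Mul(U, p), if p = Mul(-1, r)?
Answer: 28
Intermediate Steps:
p = -4 (p = Mul(-1, 4) = -4)
U = -7 (U = Add(-1, Mul(-1, 6)) = Add(-1, -6) = -7)
Mul(U, p) = Mul(-7, -4) = 28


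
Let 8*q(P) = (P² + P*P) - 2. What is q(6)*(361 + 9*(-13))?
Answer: 2135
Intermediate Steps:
q(P) = -¼ + P²/4 (q(P) = ((P² + P*P) - 2)/8 = ((P² + P²) - 2)/8 = (2*P² - 2)/8 = (-2 + 2*P²)/8 = -¼ + P²/4)
q(6)*(361 + 9*(-13)) = (-¼ + (¼)*6²)*(361 + 9*(-13)) = (-¼ + (¼)*36)*(361 - 117) = (-¼ + 9)*244 = (35/4)*244 = 2135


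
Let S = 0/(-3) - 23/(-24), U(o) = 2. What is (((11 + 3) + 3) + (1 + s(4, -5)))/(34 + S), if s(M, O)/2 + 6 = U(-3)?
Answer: 240/839 ≈ 0.28605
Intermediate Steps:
s(M, O) = -8 (s(M, O) = -12 + 2*2 = -12 + 4 = -8)
S = 23/24 (S = 0*(-⅓) - 23*(-1/24) = 0 + 23/24 = 23/24 ≈ 0.95833)
(((11 + 3) + 3) + (1 + s(4, -5)))/(34 + S) = (((11 + 3) + 3) + (1 - 8))/(34 + 23/24) = ((14 + 3) - 7)/(839/24) = 24*(17 - 7)/839 = (24/839)*10 = 240/839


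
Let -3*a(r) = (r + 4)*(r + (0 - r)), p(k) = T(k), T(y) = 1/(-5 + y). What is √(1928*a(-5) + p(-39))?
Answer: I*√11/22 ≈ 0.15076*I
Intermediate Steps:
p(k) = 1/(-5 + k)
a(r) = 0 (a(r) = -(r + 4)*(r + (0 - r))/3 = -(4 + r)*(r - r)/3 = -(4 + r)*0/3 = -⅓*0 = 0)
√(1928*a(-5) + p(-39)) = √(1928*0 + 1/(-5 - 39)) = √(0 + 1/(-44)) = √(0 - 1/44) = √(-1/44) = I*√11/22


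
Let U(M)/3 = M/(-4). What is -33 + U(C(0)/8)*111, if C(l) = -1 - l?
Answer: -723/32 ≈ -22.594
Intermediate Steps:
U(M) = -3*M/4 (U(M) = 3*(M/(-4)) = 3*(M*(-1/4)) = 3*(-M/4) = -3*M/4)
-33 + U(C(0)/8)*111 = -33 - 3*(-1 - 1*0)/(4*8)*111 = -33 - 3*(-1 + 0)/(4*8)*111 = -33 - (-3)/(4*8)*111 = -33 - 3/4*(-1/8)*111 = -33 + (3/32)*111 = -33 + 333/32 = -723/32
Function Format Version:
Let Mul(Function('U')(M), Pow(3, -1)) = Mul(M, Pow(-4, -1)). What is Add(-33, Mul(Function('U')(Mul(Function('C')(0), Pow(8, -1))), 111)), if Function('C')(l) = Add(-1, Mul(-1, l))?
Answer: Rational(-723, 32) ≈ -22.594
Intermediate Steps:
Function('U')(M) = Mul(Rational(-3, 4), M) (Function('U')(M) = Mul(3, Mul(M, Pow(-4, -1))) = Mul(3, Mul(M, Rational(-1, 4))) = Mul(3, Mul(Rational(-1, 4), M)) = Mul(Rational(-3, 4), M))
Add(-33, Mul(Function('U')(Mul(Function('C')(0), Pow(8, -1))), 111)) = Add(-33, Mul(Mul(Rational(-3, 4), Mul(Add(-1, Mul(-1, 0)), Pow(8, -1))), 111)) = Add(-33, Mul(Mul(Rational(-3, 4), Mul(Add(-1, 0), Rational(1, 8))), 111)) = Add(-33, Mul(Mul(Rational(-3, 4), Mul(-1, Rational(1, 8))), 111)) = Add(-33, Mul(Mul(Rational(-3, 4), Rational(-1, 8)), 111)) = Add(-33, Mul(Rational(3, 32), 111)) = Add(-33, Rational(333, 32)) = Rational(-723, 32)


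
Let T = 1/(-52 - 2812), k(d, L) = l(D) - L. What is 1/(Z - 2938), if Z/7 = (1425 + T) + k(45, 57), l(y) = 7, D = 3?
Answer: 2864/19151561 ≈ 0.00014954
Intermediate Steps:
k(d, L) = 7 - L
T = -1/2864 (T = 1/(-2864) = -1/2864 ≈ -0.00034916)
Z = 27565993/2864 (Z = 7*((1425 - 1/2864) + (7 - 1*57)) = 7*(4081199/2864 + (7 - 57)) = 7*(4081199/2864 - 50) = 7*(3937999/2864) = 27565993/2864 ≈ 9625.0)
1/(Z - 2938) = 1/(27565993/2864 - 2938) = 1/(19151561/2864) = 2864/19151561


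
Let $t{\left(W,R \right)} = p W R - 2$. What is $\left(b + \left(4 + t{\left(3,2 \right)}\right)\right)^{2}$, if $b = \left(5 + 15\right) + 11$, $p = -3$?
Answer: $225$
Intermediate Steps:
$t{\left(W,R \right)} = -2 - 3 R W$ ($t{\left(W,R \right)} = - 3 W R - 2 = - 3 R W - 2 = -2 - 3 R W$)
$b = 31$ ($b = 20 + 11 = 31$)
$\left(b + \left(4 + t{\left(3,2 \right)}\right)\right)^{2} = \left(31 + \left(4 - \left(2 + 6 \cdot 3\right)\right)\right)^{2} = \left(31 + \left(4 - 20\right)\right)^{2} = \left(31 - 16\right)^{2} = 15^{2} = 225$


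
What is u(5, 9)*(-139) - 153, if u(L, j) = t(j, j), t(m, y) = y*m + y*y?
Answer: -22671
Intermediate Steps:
t(m, y) = y² + m*y (t(m, y) = m*y + y² = y² + m*y)
u(L, j) = 2*j² (u(L, j) = j*(j + j) = j*(2*j) = 2*j²)
u(5, 9)*(-139) - 153 = (2*9²)*(-139) - 153 = (2*81)*(-139) - 153 = 162*(-139) - 153 = -22518 - 153 = -22671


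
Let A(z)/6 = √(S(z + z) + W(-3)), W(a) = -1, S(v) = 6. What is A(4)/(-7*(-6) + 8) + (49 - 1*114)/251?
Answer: -65/251 + 3*√5/25 ≈ 0.0093640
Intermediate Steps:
A(z) = 6*√5 (A(z) = 6*√(6 - 1) = 6*√5)
A(4)/(-7*(-6) + 8) + (49 - 1*114)/251 = (6*√5)/(-7*(-6) + 8) + (49 - 1*114)/251 = (6*√5)/(42 + 8) + (49 - 114)*(1/251) = (6*√5)/50 - 65*1/251 = (6*√5)*(1/50) - 65/251 = 3*√5/25 - 65/251 = -65/251 + 3*√5/25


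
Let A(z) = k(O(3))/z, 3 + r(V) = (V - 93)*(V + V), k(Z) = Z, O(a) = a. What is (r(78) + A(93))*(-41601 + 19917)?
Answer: 1574952288/31 ≈ 5.0805e+7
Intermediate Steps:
r(V) = -3 + 2*V*(-93 + V) (r(V) = -3 + (V - 93)*(V + V) = -3 + (-93 + V)*(2*V) = -3 + 2*V*(-93 + V))
A(z) = 3/z
(r(78) + A(93))*(-41601 + 19917) = ((-3 - 186*78 + 2*78²) + 3/93)*(-41601 + 19917) = ((-3 - 14508 + 2*6084) + 3*(1/93))*(-21684) = ((-3 - 14508 + 12168) + 1/31)*(-21684) = (-2343 + 1/31)*(-21684) = -72632/31*(-21684) = 1574952288/31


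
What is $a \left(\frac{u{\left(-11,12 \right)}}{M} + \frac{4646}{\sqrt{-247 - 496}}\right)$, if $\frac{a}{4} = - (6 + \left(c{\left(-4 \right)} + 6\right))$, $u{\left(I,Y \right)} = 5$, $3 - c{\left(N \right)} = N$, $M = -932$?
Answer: $\frac{95}{233} + \frac{353096 i \sqrt{743}}{743} \approx 0.40773 + 12954.0 i$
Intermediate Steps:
$c{\left(N \right)} = 3 - N$
$a = -76$ ($a = 4 \left(- (6 + \left(\left(3 - -4\right) + 6\right))\right) = 4 \left(- (6 + \left(\left(3 + 4\right) + 6\right))\right) = 4 \left(- (6 + \left(7 + 6\right))\right) = 4 \left(- (6 + 13)\right) = 4 \left(\left(-1\right) 19\right) = 4 \left(-19\right) = -76$)
$a \left(\frac{u{\left(-11,12 \right)}}{M} + \frac{4646}{\sqrt{-247 - 496}}\right) = - 76 \left(\frac{5}{-932} + \frac{4646}{\sqrt{-247 - 496}}\right) = - 76 \left(5 \left(- \frac{1}{932}\right) + \frac{4646}{\sqrt{-743}}\right) = - 76 \left(- \frac{5}{932} + \frac{4646}{i \sqrt{743}}\right) = - 76 \left(- \frac{5}{932} + 4646 \left(- \frac{i \sqrt{743}}{743}\right)\right) = - 76 \left(- \frac{5}{932} - \frac{4646 i \sqrt{743}}{743}\right) = \frac{95}{233} + \frac{353096 i \sqrt{743}}{743}$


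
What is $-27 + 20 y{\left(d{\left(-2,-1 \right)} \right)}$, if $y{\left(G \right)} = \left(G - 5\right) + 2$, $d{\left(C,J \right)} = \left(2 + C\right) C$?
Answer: $-87$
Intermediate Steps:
$d{\left(C,J \right)} = C \left(2 + C\right)$
$y{\left(G \right)} = -3 + G$ ($y{\left(G \right)} = \left(-5 + G\right) + 2 = -3 + G$)
$-27 + 20 y{\left(d{\left(-2,-1 \right)} \right)} = -27 + 20 \left(-3 - 2 \left(2 - 2\right)\right) = -27 + 20 \left(-3 - 0\right) = -27 + 20 \left(-3 + 0\right) = -27 + 20 \left(-3\right) = -27 - 60 = -87$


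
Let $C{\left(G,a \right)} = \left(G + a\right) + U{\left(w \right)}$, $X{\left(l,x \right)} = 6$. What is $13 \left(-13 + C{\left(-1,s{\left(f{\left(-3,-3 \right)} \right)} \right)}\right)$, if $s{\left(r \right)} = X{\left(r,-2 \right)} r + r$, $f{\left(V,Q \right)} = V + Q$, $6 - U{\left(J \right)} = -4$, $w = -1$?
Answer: $-598$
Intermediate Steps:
$U{\left(J \right)} = 10$ ($U{\left(J \right)} = 6 - -4 = 6 + 4 = 10$)
$f{\left(V,Q \right)} = Q + V$
$s{\left(r \right)} = 7 r$ ($s{\left(r \right)} = 6 r + r = 7 r$)
$C{\left(G,a \right)} = 10 + G + a$ ($C{\left(G,a \right)} = \left(G + a\right) + 10 = 10 + G + a$)
$13 \left(-13 + C{\left(-1,s{\left(f{\left(-3,-3 \right)} \right)} \right)}\right) = 13 \left(-13 + \left(10 - 1 + 7 \left(-3 - 3\right)\right)\right) = 13 \left(-13 + \left(10 - 1 + 7 \left(-6\right)\right)\right) = 13 \left(-13 - 33\right) = 13 \left(-46\right) = -598$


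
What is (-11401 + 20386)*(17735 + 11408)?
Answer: 261849855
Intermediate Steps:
(-11401 + 20386)*(17735 + 11408) = 8985*29143 = 261849855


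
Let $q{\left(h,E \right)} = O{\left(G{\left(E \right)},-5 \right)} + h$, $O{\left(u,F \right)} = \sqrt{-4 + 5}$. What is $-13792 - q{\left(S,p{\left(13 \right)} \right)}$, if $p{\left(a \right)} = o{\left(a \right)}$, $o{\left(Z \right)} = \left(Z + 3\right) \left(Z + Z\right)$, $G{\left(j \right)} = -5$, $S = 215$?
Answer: $-14008$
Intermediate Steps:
$o{\left(Z \right)} = 2 Z \left(3 + Z\right)$ ($o{\left(Z \right)} = \left(3 + Z\right) 2 Z = 2 Z \left(3 + Z\right)$)
$p{\left(a \right)} = 2 a \left(3 + a\right)$
$O{\left(u,F \right)} = 1$ ($O{\left(u,F \right)} = \sqrt{1} = 1$)
$q{\left(h,E \right)} = 1 + h$
$-13792 - q{\left(S,p{\left(13 \right)} \right)} = -13792 - \left(1 + 215\right) = -13792 - 216 = -14008$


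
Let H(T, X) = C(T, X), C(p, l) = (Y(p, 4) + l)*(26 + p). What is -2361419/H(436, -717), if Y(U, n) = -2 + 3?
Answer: 2361419/330792 ≈ 7.1387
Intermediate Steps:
Y(U, n) = 1
C(p, l) = (1 + l)*(26 + p)
H(T, X) = 26 + T + 26*X + T*X (H(T, X) = 26 + T + 26*X + X*T = 26 + T + 26*X + T*X)
-2361419/H(436, -717) = -2361419/(26 + 436 + 26*(-717) + 436*(-717)) = -2361419/(26 + 436 - 18642 - 312612) = -2361419/(-330792) = -2361419*(-1/330792) = 2361419/330792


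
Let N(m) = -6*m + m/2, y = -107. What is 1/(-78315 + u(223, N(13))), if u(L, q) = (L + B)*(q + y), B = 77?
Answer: -1/131865 ≈ -7.5835e-6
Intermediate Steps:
N(m) = -11*m/2 (N(m) = -6*m + m*(1/2) = -6*m + m/2 = -11*m/2)
u(L, q) = (-107 + q)*(77 + L) (u(L, q) = (L + 77)*(q - 107) = (77 + L)*(-107 + q) = (-107 + q)*(77 + L))
1/(-78315 + u(223, N(13))) = 1/(-78315 + (-8239 - 107*223 + 77*(-11/2*13) + 223*(-11/2*13))) = 1/(-78315 + (-8239 - 23861 + 77*(-143/2) + 223*(-143/2))) = 1/(-78315 + (-8239 - 23861 - 11011/2 - 31889/2)) = 1/(-78315 - 53550) = 1/(-131865) = -1/131865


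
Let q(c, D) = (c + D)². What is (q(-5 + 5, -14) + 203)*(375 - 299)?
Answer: 30324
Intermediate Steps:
q(c, D) = (D + c)²
(q(-5 + 5, -14) + 203)*(375 - 299) = ((-14 + (-5 + 5))² + 203)*(375 - 299) = ((-14 + 0)² + 203)*76 = ((-14)² + 203)*76 = (196 + 203)*76 = 399*76 = 30324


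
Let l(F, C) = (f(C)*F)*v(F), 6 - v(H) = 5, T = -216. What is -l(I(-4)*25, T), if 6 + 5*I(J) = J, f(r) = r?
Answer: -10800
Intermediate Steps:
I(J) = -6/5 + J/5
v(H) = 1 (v(H) = 6 - 1*5 = 6 - 5 = 1)
l(F, C) = C*F (l(F, C) = (C*F)*1 = C*F)
-l(I(-4)*25, T) = -(-216)*(-6/5 + (1/5)*(-4))*25 = -(-216)*(-6/5 - 4/5)*25 = -(-216)*(-2*25) = -(-216)*(-50) = -1*10800 = -10800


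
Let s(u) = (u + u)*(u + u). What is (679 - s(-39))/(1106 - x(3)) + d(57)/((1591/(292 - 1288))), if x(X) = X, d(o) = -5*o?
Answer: 304498225/1754873 ≈ 173.52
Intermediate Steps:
s(u) = 4*u**2 (s(u) = (2*u)*(2*u) = 4*u**2)
(679 - s(-39))/(1106 - x(3)) + d(57)/((1591/(292 - 1288))) = (679 - 4*(-39)**2)/(1106 - 1*3) + (-5*57)/((1591/(292 - 1288))) = (679 - 4*1521)/(1106 - 3) - 285/(1591/(-996)) = (679 - 1*6084)/1103 - 285/(1591*(-1/996)) = (679 - 6084)*(1/1103) - 285/(-1591/996) = -5405*1/1103 - 285*(-996/1591) = -5405/1103 + 283860/1591 = 304498225/1754873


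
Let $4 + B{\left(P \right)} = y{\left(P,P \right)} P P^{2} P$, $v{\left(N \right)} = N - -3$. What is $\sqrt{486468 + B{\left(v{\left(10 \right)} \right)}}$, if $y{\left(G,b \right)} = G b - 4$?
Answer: $\sqrt{5199029} \approx 2280.1$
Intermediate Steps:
$y{\left(G,b \right)} = -4 + G b$
$v{\left(N \right)} = 3 + N$ ($v{\left(N \right)} = N + 3 = 3 + N$)
$B{\left(P \right)} = -4 + P^{4} \left(-4 + P^{2}\right)$ ($B{\left(P \right)} = -4 + \left(-4 + P P\right) P P^{2} P = -4 + \left(-4 + P^{2}\right) P^{3} P = -4 + P^{3} \left(-4 + P^{2}\right) P = -4 + P^{4} \left(-4 + P^{2}\right)$)
$\sqrt{486468 + B{\left(v{\left(10 \right)} \right)}} = \sqrt{486468 - \left(4 - \left(3 + 10\right)^{4} \left(-4 + \left(3 + 10\right)^{2}\right)\right)} = \sqrt{486468 - \left(4 - 13^{4} \left(-4 + 13^{2}\right)\right)} = \sqrt{486468 - \left(4 - 28561 \left(-4 + 169\right)\right)} = \sqrt{486468 + \left(-4 + 28561 \cdot 165\right)} = \sqrt{486468 + \left(-4 + 4712565\right)} = \sqrt{486468 + 4712561} = \sqrt{5199029}$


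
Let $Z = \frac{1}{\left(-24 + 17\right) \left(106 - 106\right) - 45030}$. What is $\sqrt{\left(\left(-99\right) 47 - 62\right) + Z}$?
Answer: $\frac{17 i \sqrt{33081694770}}{45030} \approx 68.666 i$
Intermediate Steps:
$Z = - \frac{1}{45030}$ ($Z = \frac{1}{\left(-7\right) 0 - 45030} = \frac{1}{0 - 45030} = \frac{1}{-45030} = - \frac{1}{45030} \approx -2.2207 \cdot 10^{-5}$)
$\sqrt{\left(\left(-99\right) 47 - 62\right) + Z} = \sqrt{\left(\left(-99\right) 47 - 62\right) - \frac{1}{45030}} = \sqrt{\left(-4653 - 62\right) - \frac{1}{45030}} = \sqrt{-4715 - \frac{1}{45030}} = \sqrt{- \frac{212316451}{45030}} = \frac{17 i \sqrt{33081694770}}{45030}$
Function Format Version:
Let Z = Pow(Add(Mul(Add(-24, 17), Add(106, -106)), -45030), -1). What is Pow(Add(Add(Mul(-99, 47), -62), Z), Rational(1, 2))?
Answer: Mul(Rational(17, 45030), I, Pow(33081694770, Rational(1, 2))) ≈ Mul(68.666, I)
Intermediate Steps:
Z = Rational(-1, 45030) (Z = Pow(Add(Mul(-7, 0), -45030), -1) = Pow(Add(0, -45030), -1) = Pow(-45030, -1) = Rational(-1, 45030) ≈ -2.2207e-5)
Pow(Add(Add(Mul(-99, 47), -62), Z), Rational(1, 2)) = Pow(Add(Add(Mul(-99, 47), -62), Rational(-1, 45030)), Rational(1, 2)) = Pow(Add(Add(-4653, -62), Rational(-1, 45030)), Rational(1, 2)) = Pow(Add(-4715, Rational(-1, 45030)), Rational(1, 2)) = Pow(Rational(-212316451, 45030), Rational(1, 2)) = Mul(Rational(17, 45030), I, Pow(33081694770, Rational(1, 2)))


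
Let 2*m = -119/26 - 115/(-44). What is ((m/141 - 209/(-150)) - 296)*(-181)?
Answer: 215038664339/4032600 ≈ 53325.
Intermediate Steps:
m = -1123/1144 (m = (-119/26 - 115/(-44))/2 = (-119*1/26 - 115*(-1/44))/2 = (-119/26 + 115/44)/2 = (½)*(-1123/572) = -1123/1144 ≈ -0.98164)
((m/141 - 209/(-150)) - 296)*(-181) = ((-1123/1144/141 - 209/(-150)) - 296)*(-181) = ((-1123/1144*1/141 - 209*(-1/150)) - 296)*(-181) = ((-1123/161304 + 209/150) - 296)*(-181) = (5590681/4032600 - 296)*(-181) = -1188058919/4032600*(-181) = 215038664339/4032600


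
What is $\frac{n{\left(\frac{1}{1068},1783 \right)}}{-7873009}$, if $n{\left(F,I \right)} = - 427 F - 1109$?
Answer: $\frac{1184839}{8408373612} \approx 0.00014091$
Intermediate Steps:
$n{\left(F,I \right)} = -1109 - 427 F$
$\frac{n{\left(\frac{1}{1068},1783 \right)}}{-7873009} = \frac{-1109 - \frac{427}{1068}}{-7873009} = \left(-1109 - \frac{427}{1068}\right) \left(- \frac{1}{7873009}\right) = \left(- \frac{1184839}{1068}\right) \left(- \frac{1}{7873009}\right) = \frac{1184839}{8408373612}$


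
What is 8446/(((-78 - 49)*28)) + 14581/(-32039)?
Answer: -23032245/8137906 ≈ -2.8302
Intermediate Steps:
8446/(((-78 - 49)*28)) + 14581/(-32039) = 8446/((-127*28)) + 14581*(-1/32039) = 8446/(-3556) - 2083/4577 = 8446*(-1/3556) - 2083/4577 = -4223/1778 - 2083/4577 = -23032245/8137906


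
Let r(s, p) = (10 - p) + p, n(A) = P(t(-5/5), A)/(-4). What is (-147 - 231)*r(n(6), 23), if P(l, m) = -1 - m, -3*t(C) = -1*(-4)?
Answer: -3780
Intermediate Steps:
t(C) = -4/3 (t(C) = -(-1)*(-4)/3 = -⅓*4 = -4/3)
n(A) = ¼ + A/4 (n(A) = (-1 - A)/(-4) = (-1 - A)*(-¼) = ¼ + A/4)
r(s, p) = 10
(-147 - 231)*r(n(6), 23) = (-147 - 231)*10 = -378*10 = -3780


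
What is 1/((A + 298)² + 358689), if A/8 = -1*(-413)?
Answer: 1/13333093 ≈ 7.5001e-8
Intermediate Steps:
A = 3304 (A = 8*(-1*(-413)) = 8*413 = 3304)
1/((A + 298)² + 358689) = 1/((3304 + 298)² + 358689) = 1/(3602² + 358689) = 1/(12974404 + 358689) = 1/13333093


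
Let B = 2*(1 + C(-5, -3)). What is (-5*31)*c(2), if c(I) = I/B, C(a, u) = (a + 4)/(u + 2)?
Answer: -155/2 ≈ -77.500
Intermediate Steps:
C(a, u) = (4 + a)/(2 + u)
B = 4 (B = 2*(1 + (4 - 5)/(2 - 3)) = 2*(1 - 1/(-1)) = 2*(1 - 1*(-1)) = 2*(1 + 1) = 2*2 = 4)
c(I) = I/4
(-5*31)*c(2) = (-5*31)*((¼)*2) = -155*½ = -155/2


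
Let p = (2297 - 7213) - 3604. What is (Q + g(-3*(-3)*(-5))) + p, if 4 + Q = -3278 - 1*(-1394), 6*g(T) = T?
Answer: -20831/2 ≈ -10416.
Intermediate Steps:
g(T) = T/6
p = -8520 (p = -4916 - 3604 = -8520)
Q = -1888 (Q = -4 + (-3278 - 1*(-1394)) = -4 + (-3278 + 1394) = -4 - 1884 = -1888)
(Q + g(-3*(-3)*(-5))) + p = (-1888 + (-3*(-3)*(-5))/6) - 8520 = (-1888 + (9*(-5))/6) - 8520 = (-1888 + (1/6)*(-45)) - 8520 = (-1888 - 15/2) - 8520 = -3791/2 - 8520 = -20831/2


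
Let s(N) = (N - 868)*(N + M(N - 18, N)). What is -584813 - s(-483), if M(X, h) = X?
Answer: -1914197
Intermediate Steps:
s(N) = (-868 + N)*(-18 + 2*N) (s(N) = (N - 868)*(N + (N - 18)) = (-868 + N)*(N + (-18 + N)) = (-868 + N)*(-18 + 2*N))
-584813 - s(-483) = -584813 - (15624 - 1754*(-483) + 2*(-483)²) = -584813 - (15624 + 847182 + 2*233289) = -584813 - (15624 + 847182 + 466578) = -584813 - 1*1329384 = -584813 - 1329384 = -1914197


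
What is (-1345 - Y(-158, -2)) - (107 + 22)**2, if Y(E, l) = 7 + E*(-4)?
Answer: -18625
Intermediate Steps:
Y(E, l) = 7 - 4*E
(-1345 - Y(-158, -2)) - (107 + 22)**2 = (-1345 - (7 - 4*(-158))) - (107 + 22)**2 = (-1345 - (7 + 632)) - 1*129**2 = (-1345 - 1*639) - 1*16641 = (-1345 - 639) - 16641 = -1984 - 16641 = -18625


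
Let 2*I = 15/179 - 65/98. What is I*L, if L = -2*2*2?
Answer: 20330/8771 ≈ 2.3179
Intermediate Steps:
L = -8 (L = -4*2 = -8)
I = -10165/35084 (I = (15/179 - 65/98)/2 = (½)*(-10165/17542) = -10165/35084 ≈ -0.28973)
I*L = -10165/35084*(-8) = 20330/8771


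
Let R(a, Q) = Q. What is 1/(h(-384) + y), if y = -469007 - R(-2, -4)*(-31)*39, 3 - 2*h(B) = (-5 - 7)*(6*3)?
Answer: -2/947467 ≈ -2.1109e-6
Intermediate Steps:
h(B) = 219/2 (h(B) = 3/2 - (-5 - 7)*6*3/2 = 3/2 - (-6)*18 = 3/2 - 1/2*(-216) = 3/2 + 108 = 219/2)
y = -473843 (y = -469007 - (-4*(-31))*39 = -469007 - 124*39 = -469007 - 1*4836 = -469007 - 4836 = -473843)
1/(h(-384) + y) = 1/(219/2 - 473843) = 1/(-947467/2) = -2/947467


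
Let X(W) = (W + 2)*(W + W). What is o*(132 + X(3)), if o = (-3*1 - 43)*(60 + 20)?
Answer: -596160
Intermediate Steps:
o = -3680 (o = (-3 - 43)*80 = -46*80 = -3680)
X(W) = 2*W*(2 + W) (X(W) = (2 + W)*(2*W) = 2*W*(2 + W))
o*(132 + X(3)) = -3680*(132 + 2*3*(2 + 3)) = -3680*(132 + 2*3*5) = -3680*(132 + 30) = -3680*162 = -596160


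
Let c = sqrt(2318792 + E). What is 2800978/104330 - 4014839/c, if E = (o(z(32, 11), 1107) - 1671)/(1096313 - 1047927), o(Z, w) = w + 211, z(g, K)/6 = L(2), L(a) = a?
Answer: 1400489/52165 - 4014839*sqrt(5428767398004574)/112197069359 ≈ -2609.7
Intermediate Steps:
z(g, K) = 12 (z(g, K) = 6*2 = 12)
o(Z, w) = 211 + w
E = -353/48386 (E = ((211 + 1107) - 1671)/(1096313 - 1047927) = (1318 - 1671)/48386 = -353*1/48386 = -353/48386 ≈ -0.0072955)
c = sqrt(5428767398004574)/48386 (c = sqrt(2318792 - 353/48386) = sqrt(112197069359/48386) = sqrt(5428767398004574)/48386 ≈ 1522.8)
2800978/104330 - 4014839/c = 2800978/104330 - 4014839*sqrt(5428767398004574)/112197069359 = 2800978*(1/104330) - 4014839*sqrt(5428767398004574)/112197069359 = 1400489/52165 - 4014839*sqrt(5428767398004574)/112197069359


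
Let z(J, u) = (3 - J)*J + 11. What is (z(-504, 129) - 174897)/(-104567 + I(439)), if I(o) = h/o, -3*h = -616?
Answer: 566855238/137714123 ≈ 4.1162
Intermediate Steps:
h = 616/3 (h = -⅓*(-616) = 616/3 ≈ 205.33)
z(J, u) = 11 + J*(3 - J) (z(J, u) = J*(3 - J) + 11 = 11 + J*(3 - J))
I(o) = 616/(3*o)
(z(-504, 129) - 174897)/(-104567 + I(439)) = ((11 - 1*(-504)² + 3*(-504)) - 174897)/(-104567 + (616/3)/439) = ((11 - 1*254016 - 1512) - 174897)/(-104567 + (616/3)*(1/439)) = ((11 - 254016 - 1512) - 174897)/(-104567 + 616/1317) = (-255517 - 174897)/(-137714123/1317) = -430414*(-1317/137714123) = 566855238/137714123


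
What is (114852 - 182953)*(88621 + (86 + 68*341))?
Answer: -7620161395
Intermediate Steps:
(114852 - 182953)*(88621 + (86 + 68*341)) = -68101*(88621 + (86 + 23188)) = -68101*(88621 + 23274) = -68101*111895 = -7620161395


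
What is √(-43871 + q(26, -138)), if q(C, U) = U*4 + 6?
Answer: I*√44417 ≈ 210.75*I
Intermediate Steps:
q(C, U) = 6 + 4*U (q(C, U) = 4*U + 6 = 6 + 4*U)
√(-43871 + q(26, -138)) = √(-43871 + (6 + 4*(-138))) = √(-43871 + (6 - 552)) = √(-43871 - 546) = √(-44417) = I*√44417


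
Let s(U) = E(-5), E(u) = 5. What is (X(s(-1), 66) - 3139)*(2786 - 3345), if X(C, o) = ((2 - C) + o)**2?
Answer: -463970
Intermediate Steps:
s(U) = 5
X(C, o) = (2 + o - C)**2
(X(s(-1), 66) - 3139)*(2786 - 3345) = ((2 + 66 - 1*5)**2 - 3139)*(2786 - 3345) = ((2 + 66 - 5)**2 - 3139)*(-559) = (63**2 - 3139)*(-559) = (3969 - 3139)*(-559) = 830*(-559) = -463970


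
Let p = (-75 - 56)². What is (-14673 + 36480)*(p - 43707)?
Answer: -578888622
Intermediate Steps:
p = 17161 (p = (-131)² = 17161)
(-14673 + 36480)*(p - 43707) = (-14673 + 36480)*(17161 - 43707) = 21807*(-26546) = -578888622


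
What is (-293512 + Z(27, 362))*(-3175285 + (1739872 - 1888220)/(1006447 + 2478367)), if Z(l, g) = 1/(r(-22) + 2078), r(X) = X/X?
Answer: 102305441813558858471/109771641 ≈ 9.3198e+11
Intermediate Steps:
r(X) = 1
Z(l, g) = 1/2079 (Z(l, g) = 1/(1 + 2078) = 1/2079)
(-293512 + Z(27, 362))*(-3175285 + (1739872 - 1888220)/(1006447 + 2478367)) = (-293512 + 1/2079)*(-3175285 + (1739872 - 1888220)/(1006447 + 2478367)) = -610211447*(-3175285 - 148348/3484814)/2079 = -610211447*(-3175285 - 148348*1/3484814)/2079 = -610211447*(-3175285 - 74174/1742407)/2079 = -610211447/2079*(-5532638885169/1742407) = 102305441813558858471/109771641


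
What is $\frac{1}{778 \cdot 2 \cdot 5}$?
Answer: $\frac{1}{7780} \approx 0.00012853$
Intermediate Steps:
$\frac{1}{778 \cdot 2 \cdot 5} = \frac{1}{778 \cdot 10} = \frac{1}{7780}$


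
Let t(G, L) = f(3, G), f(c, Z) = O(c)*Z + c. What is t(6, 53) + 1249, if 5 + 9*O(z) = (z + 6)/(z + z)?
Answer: 3749/3 ≈ 1249.7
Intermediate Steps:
O(z) = -5/9 + (6 + z)/(18*z) (O(z) = -5/9 + ((z + 6)/(z + z))/9 = -5/9 + ((6 + z)/((2*z)))/9 = -5/9 + ((6 + z)*(1/(2*z)))/9 = -5/9 + ((6 + z)/(2*z))/9 = -5/9 + (6 + z)/(18*z))
f(c, Z) = c + Z*(2 - 3*c)/(6*c) (f(c, Z) = ((2 - 3*c)/(6*c))*Z + c = Z*(2 - 3*c)/(6*c) + c = c + Z*(2 - 3*c)/(6*c))
t(G, L) = 3 - 7*G/18 (t(G, L) = 3 - G/2 + (1/3)*G/3 = 3 - G/2 + (1/3)*G*(1/3) = 3 - G/2 + G/9 = 3 - 7*G/18)
t(6, 53) + 1249 = (3 - 7/18*6) + 1249 = (3 - 7/3) + 1249 = 2/3 + 1249 = 3749/3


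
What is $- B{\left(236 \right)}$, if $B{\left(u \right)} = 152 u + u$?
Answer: $-36108$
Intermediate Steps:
$B{\left(u \right)} = 153 u$
$- B{\left(236 \right)} = - 153 \cdot 236 = \left(-1\right) 36108 = -36108$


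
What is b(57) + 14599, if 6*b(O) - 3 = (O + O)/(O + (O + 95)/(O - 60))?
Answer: 29205/2 ≈ 14603.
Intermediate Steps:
b(O) = ½ + O/(3*(O + (95 + O)/(-60 + O))) (b(O) = ½ + ((O + O)/(O + (O + 95)/(O - 60)))/6 = ½ + ((2*O)/(O + (95 + O)/(-60 + O)))/6 = ½ + (2*O/(O + (95 + O)/(-60 + O)))/6 = ½ + O/(3*(O + (95 + O)/(-60 + O))))
b(57) + 14599 = (285 - 297*57 + 5*57²)/(6*(95 + 57² - 59*57)) + 14599 = (285 - 16929 + 5*3249)/(6*(95 + 3249 - 3363)) + 14599 = (⅙)*(285 - 16929 + 16245)/(-19) + 14599 = (⅙)*(-1/19)*(-399) + 14599 = 7/2 + 14599 = 29205/2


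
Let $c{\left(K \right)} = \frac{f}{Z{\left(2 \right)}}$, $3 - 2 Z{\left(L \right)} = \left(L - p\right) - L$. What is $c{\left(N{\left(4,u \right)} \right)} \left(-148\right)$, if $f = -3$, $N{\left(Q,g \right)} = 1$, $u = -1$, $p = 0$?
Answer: $296$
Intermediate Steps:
$Z{\left(L \right)} = \frac{3}{2}$ ($Z{\left(L \right)} = \frac{3}{2} - \frac{\left(L - 0\right) - L}{2} = \frac{3}{2} - \frac{\left(L + 0\right) - L}{2} = \frac{3}{2} - \frac{L - L}{2} = \frac{3}{2} - 0 = \frac{3}{2} + 0 = \frac{3}{2}$)
$c{\left(K \right)} = -2$ ($c{\left(K \right)} = - \frac{3}{\frac{3}{2}} = \left(-3\right) \frac{2}{3} = -2$)
$c{\left(N{\left(4,u \right)} \right)} \left(-148\right) = \left(-2\right) \left(-148\right) = 296$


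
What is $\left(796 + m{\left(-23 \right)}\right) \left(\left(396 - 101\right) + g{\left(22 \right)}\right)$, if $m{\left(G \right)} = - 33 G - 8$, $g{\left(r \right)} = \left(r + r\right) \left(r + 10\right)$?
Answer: $2634541$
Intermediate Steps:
$g{\left(r \right)} = 2 r \left(10 + r\right)$
$m{\left(G \right)} = -8 - 33 G$
$\left(796 + m{\left(-23 \right)}\right) \left(\left(396 - 101\right) + g{\left(22 \right)}\right) = \left(796 - -751\right) \left(\left(396 - 101\right) + 2 \cdot 22 \left(10 + 22\right)\right) = \left(796 + \left(-8 + 759\right)\right) \left(295 + 2 \cdot 22 \cdot 32\right) = \left(796 + 751\right) \left(295 + 1408\right) = 1547 \cdot 1703 = 2634541$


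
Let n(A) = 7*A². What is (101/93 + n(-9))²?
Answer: 2791220224/8649 ≈ 3.2272e+5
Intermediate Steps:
(101/93 + n(-9))² = (101/93 + 7*(-9)²)² = (101*(1/93) + 7*81)² = (101/93 + 567)² = (52832/93)² = 2791220224/8649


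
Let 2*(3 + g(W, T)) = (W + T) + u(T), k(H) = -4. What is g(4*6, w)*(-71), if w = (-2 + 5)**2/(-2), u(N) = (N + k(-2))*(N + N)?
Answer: -3195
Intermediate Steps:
u(N) = 2*N*(-4 + N) (u(N) = (N - 4)*(N + N) = (-4 + N)*(2*N) = 2*N*(-4 + N))
w = -9/2 (w = 3**2*(-1/2) = 9*(-1/2) = -9/2 ≈ -4.5000)
g(W, T) = -3 + T/2 + W/2 + T*(-4 + T) (g(W, T) = -3 + ((W + T) + 2*T*(-4 + T))/2 = -3 + ((T + W) + 2*T*(-4 + T))/2 = -3 + (T + W + 2*T*(-4 + T))/2 = -3 + (T/2 + W/2 + T*(-4 + T)) = -3 + T/2 + W/2 + T*(-4 + T))
g(4*6, w)*(-71) = (-3 + (1/2)*(-9/2) + (4*6)/2 - 9*(-4 - 9/2)/2)*(-71) = (-3 - 9/4 + (1/2)*24 - 9/2*(-17/2))*(-71) = (-3 - 9/4 + 12 + 153/4)*(-71) = 45*(-71) = -3195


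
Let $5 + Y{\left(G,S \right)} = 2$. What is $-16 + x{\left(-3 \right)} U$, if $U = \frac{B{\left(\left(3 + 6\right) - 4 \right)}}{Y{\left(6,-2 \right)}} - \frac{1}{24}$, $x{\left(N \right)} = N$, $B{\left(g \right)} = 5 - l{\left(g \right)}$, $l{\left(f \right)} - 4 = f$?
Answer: $- \frac{159}{8} \approx -19.875$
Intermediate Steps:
$l{\left(f \right)} = 4 + f$
$Y{\left(G,S \right)} = -3$ ($Y{\left(G,S \right)} = -5 + 2 = -3$)
$B{\left(g \right)} = 1 - g$ ($B{\left(g \right)} = 5 - \left(4 + g\right) = 1 - g$)
$U = \frac{31}{24}$ ($U = \frac{1 - \left(\left(3 + 6\right) - 4\right)}{-3} - \frac{1}{24} = \left(1 - \left(9 - 4\right)\right) \left(- \frac{1}{3}\right) - \frac{1}{24} = \left(1 - 5\right) \left(- \frac{1}{3}\right) - \frac{1}{24} = \left(-4\right) \left(- \frac{1}{3}\right) - \frac{1}{24} = \frac{4}{3} - \frac{1}{24} = \frac{31}{24} \approx 1.2917$)
$-16 + x{\left(-3 \right)} U = -16 - \frac{31}{8} = - \frac{159}{8}$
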